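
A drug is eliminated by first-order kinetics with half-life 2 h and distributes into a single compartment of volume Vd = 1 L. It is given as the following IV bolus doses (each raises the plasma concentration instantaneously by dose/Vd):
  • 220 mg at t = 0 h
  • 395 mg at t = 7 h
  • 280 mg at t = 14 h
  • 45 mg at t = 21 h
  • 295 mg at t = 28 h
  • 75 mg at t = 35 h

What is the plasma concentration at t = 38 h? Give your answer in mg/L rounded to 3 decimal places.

35.937 mg/L

k = ln 2 / 2 = 0.34657 per h
Dose 1 (220 mg at t=0 h): 220·exp(−0.34657·38) = 0.000 mg/L
Dose 2 (395 mg at t=7 h): 395·exp(−0.34657·31) = 0.009 mg/L
Dose 3 (280 mg at t=14 h): 280·exp(−0.34657·24) = 0.068 mg/L
Dose 4 (45 mg at t=21 h): 45·exp(−0.34657·17) = 0.124 mg/L
Dose 5 (295 mg at t=28 h): 295·exp(−0.34657·10) = 9.219 mg/L
Dose 6 (75 mg at t=35 h): 75·exp(−0.34657·3) = 26.517 mg/L
C(38) = 0.000 + 0.009 + 0.068 + 0.124 + 9.219 + 26.517 = 35.937 mg/L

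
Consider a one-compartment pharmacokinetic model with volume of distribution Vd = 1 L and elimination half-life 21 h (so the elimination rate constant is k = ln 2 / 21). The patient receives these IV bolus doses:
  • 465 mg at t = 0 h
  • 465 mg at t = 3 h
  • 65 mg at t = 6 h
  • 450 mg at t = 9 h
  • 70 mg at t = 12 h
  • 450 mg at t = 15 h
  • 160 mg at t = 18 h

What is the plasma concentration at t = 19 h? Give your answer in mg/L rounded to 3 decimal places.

1493.106 mg/L

k = ln 2 / 21 = 0.03301 per h
Dose 1 (465 mg at t=0 h): 465·exp(−0.03301·19) = 248.366 mg/L
Dose 2 (465 mg at t=3 h): 465·exp(−0.03301·16) = 274.219 mg/L
Dose 3 (65 mg at t=6 h): 65·exp(−0.03301·13) = 42.322 mg/L
Dose 4 (450 mg at t=9 h): 450·exp(−0.03301·10) = 323.493 mg/L
Dose 5 (70 mg at t=12 h): 70·exp(−0.03301·7) = 55.559 mg/L
Dose 6 (450 mg at t=15 h): 450·exp(−0.03301·4) = 394.342 mg/L
Dose 7 (160 mg at t=18 h): 160·exp(−0.03301·1) = 154.805 mg/L
C(19) = 248.366 + 274.219 + 42.322 + 323.493 + 55.559 + 394.342 + 154.805 = 1493.106 mg/L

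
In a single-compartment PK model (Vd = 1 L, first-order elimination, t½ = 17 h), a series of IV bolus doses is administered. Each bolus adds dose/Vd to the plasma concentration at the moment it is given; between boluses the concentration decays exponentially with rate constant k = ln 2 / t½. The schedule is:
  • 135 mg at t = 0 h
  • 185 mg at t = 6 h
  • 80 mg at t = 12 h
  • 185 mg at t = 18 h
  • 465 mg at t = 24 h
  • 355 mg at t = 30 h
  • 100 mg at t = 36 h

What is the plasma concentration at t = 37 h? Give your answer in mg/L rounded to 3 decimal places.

k = ln 2 / 17 = 0.04077 per h
Dose 1 (135 mg at t=0 h): 135·exp(−0.04077·37) = 29.864 mg/L
Dose 2 (185 mg at t=6 h): 185·exp(−0.04077·31) = 52.268 mg/L
Dose 3 (80 mg at t=12 h): 80·exp(−0.04077·25) = 28.867 mg/L
Dose 4 (185 mg at t=18 h): 185·exp(−0.04077·19) = 85.256 mg/L
Dose 5 (465 mg at t=24 h): 465·exp(−0.04077·13) = 273.687 mg/L
Dose 6 (355 mg at t=30 h): 355·exp(−0.04077·7) = 266.855 mg/L
Dose 7 (100 mg at t=36 h): 100·exp(−0.04077·1) = 96.005 mg/L
C(37) = 29.864 + 52.268 + 28.867 + 85.256 + 273.687 + 266.855 + 96.005 = 832.801 mg/L

832.801 mg/L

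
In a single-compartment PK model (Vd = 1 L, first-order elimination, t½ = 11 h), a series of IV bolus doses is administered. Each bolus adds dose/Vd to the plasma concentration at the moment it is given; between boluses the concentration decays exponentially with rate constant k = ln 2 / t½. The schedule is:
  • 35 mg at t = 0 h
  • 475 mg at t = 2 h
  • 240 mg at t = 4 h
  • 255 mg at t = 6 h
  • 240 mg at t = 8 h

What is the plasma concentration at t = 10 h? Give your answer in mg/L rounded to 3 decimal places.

k = ln 2 / 11 = 0.06301 per h
Dose 1 (35 mg at t=0 h): 35·exp(−0.06301·10) = 18.638 mg/L
Dose 2 (475 mg at t=2 h): 475·exp(−0.06301·8) = 286.921 mg/L
Dose 3 (240 mg at t=4 h): 240·exp(−0.06301·6) = 164.442 mg/L
Dose 4 (255 mg at t=6 h): 255·exp(−0.06301·4) = 198.187 mg/L
Dose 5 (240 mg at t=8 h): 240·exp(−0.06301·2) = 211.582 mg/L
C(10) = 18.638 + 286.921 + 164.442 + 198.187 + 211.582 = 879.770 mg/L

879.770 mg/L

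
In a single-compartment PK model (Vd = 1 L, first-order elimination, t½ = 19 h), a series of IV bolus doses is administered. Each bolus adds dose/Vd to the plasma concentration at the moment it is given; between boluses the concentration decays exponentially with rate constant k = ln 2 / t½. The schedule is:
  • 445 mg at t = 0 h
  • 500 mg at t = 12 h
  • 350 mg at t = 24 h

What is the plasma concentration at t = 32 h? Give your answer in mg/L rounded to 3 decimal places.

k = ln 2 / 19 = 0.03648 per h
Dose 1 (445 mg at t=0 h): 445·exp(−0.03648·32) = 138.472 mg/L
Dose 2 (500 mg at t=12 h): 500·exp(−0.03648·20) = 241.044 mg/L
Dose 3 (350 mg at t=24 h): 350·exp(−0.03648·8) = 261.408 mg/L
C(32) = 138.472 + 241.044 + 261.408 = 640.924 mg/L

640.924 mg/L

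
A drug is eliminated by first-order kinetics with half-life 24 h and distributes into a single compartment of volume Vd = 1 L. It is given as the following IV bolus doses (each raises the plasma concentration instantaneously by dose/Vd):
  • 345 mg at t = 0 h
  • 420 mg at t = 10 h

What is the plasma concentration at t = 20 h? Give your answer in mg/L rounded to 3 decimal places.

k = ln 2 / 24 = 0.02888 per h
Dose 1 (345 mg at t=0 h): 345·exp(−0.02888·20) = 193.625 mg/L
Dose 2 (420 mg at t=10 h): 420·exp(−0.02888·10) = 314.644 mg/L
C(20) = 193.625 + 314.644 = 508.269 mg/L

508.269 mg/L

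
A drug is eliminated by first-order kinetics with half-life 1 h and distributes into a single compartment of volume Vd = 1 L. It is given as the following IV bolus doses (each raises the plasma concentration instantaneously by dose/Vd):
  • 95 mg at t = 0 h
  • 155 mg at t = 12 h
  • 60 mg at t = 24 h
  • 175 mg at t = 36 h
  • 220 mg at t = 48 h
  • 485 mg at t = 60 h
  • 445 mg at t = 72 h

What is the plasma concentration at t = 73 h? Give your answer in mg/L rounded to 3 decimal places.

222.559 mg/L

k = ln 2 / 1 = 0.69315 per h
Dose 1 (95 mg at t=0 h): 95·exp(−0.69315·73) = 0.000 mg/L
Dose 2 (155 mg at t=12 h): 155·exp(−0.69315·61) = 0.000 mg/L
Dose 3 (60 mg at t=24 h): 60·exp(−0.69315·49) = 0.000 mg/L
Dose 4 (175 mg at t=36 h): 175·exp(−0.69315·37) = 0.000 mg/L
Dose 5 (220 mg at t=48 h): 220·exp(−0.69315·25) = 0.000 mg/L
Dose 6 (485 mg at t=60 h): 485·exp(−0.69315·13) = 0.059 mg/L
Dose 7 (445 mg at t=72 h): 445·exp(−0.69315·1) = 222.500 mg/L
C(73) = 0.000 + 0.000 + 0.000 + 0.000 + 0.000 + 0.059 + 222.500 = 222.559 mg/L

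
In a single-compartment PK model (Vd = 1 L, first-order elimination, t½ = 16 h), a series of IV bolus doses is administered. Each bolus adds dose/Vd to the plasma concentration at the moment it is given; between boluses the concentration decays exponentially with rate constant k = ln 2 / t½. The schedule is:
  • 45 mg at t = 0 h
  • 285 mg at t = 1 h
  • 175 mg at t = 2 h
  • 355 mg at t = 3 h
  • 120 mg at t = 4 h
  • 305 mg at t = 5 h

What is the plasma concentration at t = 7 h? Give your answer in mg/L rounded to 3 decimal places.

1077.491 mg/L

k = ln 2 / 16 = 0.04332 per h
Dose 1 (45 mg at t=0 h): 45·exp(−0.04332·7) = 33.229 mg/L
Dose 2 (285 mg at t=1 h): 285·exp(−0.04332·6) = 219.765 mg/L
Dose 3 (175 mg at t=2 h): 175·exp(−0.04332·5) = 140.918 mg/L
Dose 4 (355 mg at t=3 h): 355·exp(−0.04332·4) = 298.518 mg/L
Dose 5 (120 mg at t=4 h): 120·exp(−0.04332·3) = 105.375 mg/L
Dose 6 (305 mg at t=5 h): 305·exp(−0.04332·2) = 279.686 mg/L
C(7) = 33.229 + 219.765 + 140.918 + 298.518 + 105.375 + 279.686 = 1077.491 mg/L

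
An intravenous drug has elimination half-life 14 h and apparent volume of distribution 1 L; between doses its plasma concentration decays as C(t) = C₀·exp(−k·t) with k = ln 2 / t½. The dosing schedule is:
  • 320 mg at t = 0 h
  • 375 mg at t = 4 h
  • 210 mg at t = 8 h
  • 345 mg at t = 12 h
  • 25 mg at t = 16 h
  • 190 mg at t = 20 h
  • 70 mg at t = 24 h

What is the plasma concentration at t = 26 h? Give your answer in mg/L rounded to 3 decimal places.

k = ln 2 / 14 = 0.04951 per h
Dose 1 (320 mg at t=0 h): 320·exp(−0.04951·26) = 88.327 mg/L
Dose 2 (375 mg at t=4 h): 375·exp(−0.04951·22) = 126.178 mg/L
Dose 3 (210 mg at t=8 h): 210·exp(−0.04951·18) = 86.135 mg/L
Dose 4 (345 mg at t=12 h): 345·exp(−0.04951·14) = 172.500 mg/L
Dose 5 (25 mg at t=16 h): 25·exp(−0.04951·10) = 15.238 mg/L
Dose 6 (190 mg at t=20 h): 190·exp(−0.04951·6) = 141.169 mg/L
Dose 7 (70 mg at t=24 h): 70·exp(−0.04951·2) = 63.401 mg/L
C(26) = 88.327 + 126.178 + 86.135 + 172.500 + 15.238 + 141.169 + 63.401 = 692.948 mg/L

692.948 mg/L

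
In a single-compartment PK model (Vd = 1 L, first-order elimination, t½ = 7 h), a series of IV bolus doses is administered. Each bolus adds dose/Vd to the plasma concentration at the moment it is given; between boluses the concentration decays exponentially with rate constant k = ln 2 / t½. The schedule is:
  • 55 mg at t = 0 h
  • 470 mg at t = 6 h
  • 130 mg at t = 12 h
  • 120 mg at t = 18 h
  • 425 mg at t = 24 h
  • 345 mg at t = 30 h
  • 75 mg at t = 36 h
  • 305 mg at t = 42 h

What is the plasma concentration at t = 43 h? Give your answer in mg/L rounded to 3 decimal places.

k = ln 2 / 7 = 0.09902 per h
Dose 1 (55 mg at t=0 h): 55·exp(−0.09902·43) = 0.778 mg/L
Dose 2 (470 mg at t=6 h): 470·exp(−0.09902·37) = 12.049 mg/L
Dose 3 (130 mg at t=12 h): 130·exp(−0.09902·31) = 6.037 mg/L
Dose 4 (120 mg at t=18 h): 120·exp(−0.09902·25) = 10.094 mg/L
Dose 5 (425 mg at t=24 h): 425·exp(−0.09902·19) = 64.760 mg/L
Dose 6 (345 mg at t=30 h): 345·exp(−0.09902·13) = 95.228 mg/L
Dose 7 (75 mg at t=36 h): 75·exp(−0.09902·7) = 37.500 mg/L
Dose 8 (305 mg at t=42 h): 305·exp(−0.09902·1) = 276.246 mg/L
C(43) = 0.778 + 12.049 + 6.037 + 10.094 + 64.760 + 95.228 + 37.500 + 276.246 = 502.692 mg/L

502.692 mg/L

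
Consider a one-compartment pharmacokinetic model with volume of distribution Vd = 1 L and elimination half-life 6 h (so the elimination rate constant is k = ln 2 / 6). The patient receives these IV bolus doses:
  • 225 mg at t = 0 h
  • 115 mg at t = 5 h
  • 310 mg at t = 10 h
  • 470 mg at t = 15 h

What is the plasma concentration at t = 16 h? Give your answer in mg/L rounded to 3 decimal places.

k = ln 2 / 6 = 0.11552 per h
Dose 1 (225 mg at t=0 h): 225·exp(−0.11552·16) = 35.435 mg/L
Dose 2 (115 mg at t=5 h): 115·exp(−0.11552·11) = 32.271 mg/L
Dose 3 (310 mg at t=10 h): 310·exp(−0.11552·6) = 155.000 mg/L
Dose 4 (470 mg at t=15 h): 470·exp(−0.11552·1) = 418.722 mg/L
C(16) = 35.435 + 32.271 + 155.000 + 418.722 = 641.428 mg/L

641.428 mg/L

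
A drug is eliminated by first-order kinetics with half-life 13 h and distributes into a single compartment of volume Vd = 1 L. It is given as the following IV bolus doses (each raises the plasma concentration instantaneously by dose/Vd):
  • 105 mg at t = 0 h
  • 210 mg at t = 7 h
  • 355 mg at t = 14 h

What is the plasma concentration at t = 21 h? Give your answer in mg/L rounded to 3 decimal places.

378.237 mg/L

k = ln 2 / 13 = 0.05332 per h
Dose 1 (105 mg at t=0 h): 105·exp(−0.05332·21) = 34.270 mg/L
Dose 2 (210 mg at t=7 h): 210·exp(−0.05332·14) = 99.548 mg/L
Dose 3 (355 mg at t=14 h): 355·exp(−0.05332·7) = 244.419 mg/L
C(21) = 34.270 + 99.548 + 244.419 = 378.237 mg/L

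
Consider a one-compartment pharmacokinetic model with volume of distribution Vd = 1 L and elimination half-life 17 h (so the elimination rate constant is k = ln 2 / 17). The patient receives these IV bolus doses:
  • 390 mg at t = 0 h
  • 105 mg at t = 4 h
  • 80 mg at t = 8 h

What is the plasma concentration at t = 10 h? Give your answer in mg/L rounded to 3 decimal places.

415.360 mg/L

k = ln 2 / 17 = 0.04077 per h
Dose 1 (390 mg at t=0 h): 390·exp(−0.04077·10) = 259.411 mg/L
Dose 2 (105 mg at t=4 h): 105·exp(−0.04077·6) = 82.214 mg/L
Dose 3 (80 mg at t=8 h): 80·exp(−0.04077·2) = 73.735 mg/L
C(10) = 259.411 + 82.214 + 73.735 = 415.360 mg/L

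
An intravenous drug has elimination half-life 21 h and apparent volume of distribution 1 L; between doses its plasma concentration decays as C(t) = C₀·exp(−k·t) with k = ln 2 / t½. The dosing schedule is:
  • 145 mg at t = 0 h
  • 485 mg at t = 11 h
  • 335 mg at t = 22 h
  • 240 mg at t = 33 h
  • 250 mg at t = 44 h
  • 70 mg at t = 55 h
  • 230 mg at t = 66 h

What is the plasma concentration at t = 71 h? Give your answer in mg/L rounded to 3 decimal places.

554.626 mg/L

k = ln 2 / 21 = 0.03301 per h
Dose 1 (145 mg at t=0 h): 145·exp(−0.03301·71) = 13.919 mg/L
Dose 2 (485 mg at t=11 h): 485·exp(−0.03301·60) = 66.935 mg/L
Dose 3 (335 mg at t=22 h): 335·exp(−0.03301·49) = 66.472 mg/L
Dose 4 (240 mg at t=33 h): 240·exp(−0.03301·38) = 68.468 mg/L
Dose 5 (250 mg at t=44 h): 250·exp(−0.03301·27) = 102.542 mg/L
Dose 6 (70 mg at t=55 h): 70·exp(−0.03301·16) = 41.280 mg/L
Dose 7 (230 mg at t=66 h): 230·exp(−0.03301·5) = 195.009 mg/L
C(71) = 13.919 + 66.935 + 66.472 + 68.468 + 102.542 + 41.280 + 195.009 = 554.626 mg/L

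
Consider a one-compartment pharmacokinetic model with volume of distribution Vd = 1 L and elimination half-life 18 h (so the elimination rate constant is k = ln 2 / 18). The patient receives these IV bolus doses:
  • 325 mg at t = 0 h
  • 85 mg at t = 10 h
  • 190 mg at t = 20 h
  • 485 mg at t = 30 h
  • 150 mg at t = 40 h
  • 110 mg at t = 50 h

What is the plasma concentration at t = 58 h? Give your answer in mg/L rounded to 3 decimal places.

413.022 mg/L

k = ln 2 / 18 = 0.03851 per h
Dose 1 (325 mg at t=0 h): 325·exp(−0.03851·58) = 34.826 mg/L
Dose 2 (85 mg at t=10 h): 85·exp(−0.03851·48) = 13.387 mg/L
Dose 3 (190 mg at t=20 h): 190·exp(−0.03851·38) = 43.979 mg/L
Dose 4 (485 mg at t=30 h): 485·exp(−0.03851·28) = 164.996 mg/L
Dose 5 (150 mg at t=40 h): 150·exp(−0.03851·18) = 75.000 mg/L
Dose 6 (110 mg at t=50 h): 110·exp(−0.03851·8) = 80.835 mg/L
C(58) = 34.826 + 13.387 + 43.979 + 164.996 + 75.000 + 80.835 = 413.022 mg/L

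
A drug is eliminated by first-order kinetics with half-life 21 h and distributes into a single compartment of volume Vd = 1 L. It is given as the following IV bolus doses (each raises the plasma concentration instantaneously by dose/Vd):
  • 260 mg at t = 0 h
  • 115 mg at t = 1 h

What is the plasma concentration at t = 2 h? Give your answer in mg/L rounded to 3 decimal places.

k = ln 2 / 21 = 0.03301 per h
Dose 1 (260 mg at t=0 h): 260·exp(−0.03301·2) = 243.391 mg/L
Dose 2 (115 mg at t=1 h): 115·exp(−0.03301·1) = 111.266 mg/L
C(2) = 243.391 + 111.266 = 354.657 mg/L

354.657 mg/L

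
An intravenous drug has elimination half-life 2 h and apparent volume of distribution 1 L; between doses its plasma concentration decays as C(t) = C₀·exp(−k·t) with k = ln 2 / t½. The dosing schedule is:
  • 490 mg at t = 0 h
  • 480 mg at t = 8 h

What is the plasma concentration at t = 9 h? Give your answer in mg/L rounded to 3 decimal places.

361.066 mg/L

k = ln 2 / 2 = 0.34657 per h
Dose 1 (490 mg at t=0 h): 490·exp(−0.34657·9) = 21.655 mg/L
Dose 2 (480 mg at t=8 h): 480·exp(−0.34657·1) = 339.411 mg/L
C(9) = 21.655 + 339.411 = 361.066 mg/L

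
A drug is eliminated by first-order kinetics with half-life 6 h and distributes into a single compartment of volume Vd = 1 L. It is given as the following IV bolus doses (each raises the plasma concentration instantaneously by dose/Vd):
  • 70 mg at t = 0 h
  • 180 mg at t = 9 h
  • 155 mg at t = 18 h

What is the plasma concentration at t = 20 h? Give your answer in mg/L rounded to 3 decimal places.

k = ln 2 / 6 = 0.11552 per h
Dose 1 (70 mg at t=0 h): 70·exp(−0.11552·20) = 6.945 mg/L
Dose 2 (180 mg at t=9 h): 180·exp(−0.11552·11) = 50.511 mg/L
Dose 3 (155 mg at t=18 h): 155·exp(−0.11552·2) = 123.024 mg/L
C(20) = 6.945 + 50.511 + 123.024 = 180.479 mg/L

180.479 mg/L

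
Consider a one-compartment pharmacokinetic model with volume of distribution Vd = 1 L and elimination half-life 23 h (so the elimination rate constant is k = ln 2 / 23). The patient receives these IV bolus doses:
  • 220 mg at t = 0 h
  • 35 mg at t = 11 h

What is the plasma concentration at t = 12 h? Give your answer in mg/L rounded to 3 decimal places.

187.198 mg/L

k = ln 2 / 23 = 0.03014 per h
Dose 1 (220 mg at t=0 h): 220·exp(−0.03014·12) = 153.237 mg/L
Dose 2 (35 mg at t=11 h): 35·exp(−0.03014·1) = 33.961 mg/L
C(12) = 153.237 + 33.961 = 187.198 mg/L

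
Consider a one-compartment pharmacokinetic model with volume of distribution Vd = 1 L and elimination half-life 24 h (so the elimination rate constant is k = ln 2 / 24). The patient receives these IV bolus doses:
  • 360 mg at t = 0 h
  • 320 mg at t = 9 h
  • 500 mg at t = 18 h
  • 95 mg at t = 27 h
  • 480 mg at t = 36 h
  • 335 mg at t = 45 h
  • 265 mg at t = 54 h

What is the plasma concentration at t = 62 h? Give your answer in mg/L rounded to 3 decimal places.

946.080 mg/L

k = ln 2 / 24 = 0.02888 per h
Dose 1 (360 mg at t=0 h): 360·exp(−0.02888·62) = 60.068 mg/L
Dose 2 (320 mg at t=9 h): 320·exp(−0.02888·53) = 69.243 mg/L
Dose 3 (500 mg at t=18 h): 500·exp(−0.02888·44) = 140.308 mg/L
Dose 4 (95 mg at t=27 h): 95·exp(−0.02888·35) = 34.572 mg/L
Dose 5 (480 mg at t=36 h): 480·exp(−0.02888·26) = 226.530 mg/L
Dose 6 (335 mg at t=45 h): 335·exp(−0.02888·17) = 205.029 mg/L
Dose 7 (265 mg at t=54 h): 265·exp(−0.02888·8) = 210.331 mg/L
C(62) = 60.068 + 69.243 + 140.308 + 34.572 + 226.530 + 205.029 + 210.331 = 946.080 mg/L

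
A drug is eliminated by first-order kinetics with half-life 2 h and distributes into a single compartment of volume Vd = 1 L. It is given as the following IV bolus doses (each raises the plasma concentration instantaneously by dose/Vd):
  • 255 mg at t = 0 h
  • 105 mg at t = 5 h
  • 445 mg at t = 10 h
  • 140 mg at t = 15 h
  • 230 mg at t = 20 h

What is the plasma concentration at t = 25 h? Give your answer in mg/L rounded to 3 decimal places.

47.639 mg/L

k = ln 2 / 2 = 0.34657 per h
Dose 1 (255 mg at t=0 h): 255·exp(−0.34657·25) = 0.044 mg/L
Dose 2 (105 mg at t=5 h): 105·exp(−0.34657·20) = 0.103 mg/L
Dose 3 (445 mg at t=10 h): 445·exp(−0.34657·15) = 2.458 mg/L
Dose 4 (140 mg at t=15 h): 140·exp(−0.34657·10) = 4.375 mg/L
Dose 5 (230 mg at t=20 h): 230·exp(−0.34657·5) = 40.659 mg/L
C(25) = 0.044 + 0.103 + 2.458 + 4.375 + 40.659 = 47.639 mg/L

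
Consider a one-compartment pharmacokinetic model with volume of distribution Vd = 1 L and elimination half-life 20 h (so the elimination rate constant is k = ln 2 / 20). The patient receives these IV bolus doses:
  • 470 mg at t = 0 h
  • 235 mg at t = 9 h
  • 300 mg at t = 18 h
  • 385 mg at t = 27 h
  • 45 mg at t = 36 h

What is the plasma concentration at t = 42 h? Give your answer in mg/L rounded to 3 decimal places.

580.568 mg/L

k = ln 2 / 20 = 0.03466 per h
Dose 1 (470 mg at t=0 h): 470·exp(−0.03466·42) = 109.631 mg/L
Dose 2 (235 mg at t=9 h): 235·exp(−0.03466·33) = 74.880 mg/L
Dose 3 (300 mg at t=18 h): 300·exp(−0.03466·24) = 130.583 mg/L
Dose 4 (385 mg at t=27 h): 385·exp(−0.03466·15) = 228.922 mg/L
Dose 5 (45 mg at t=36 h): 45·exp(−0.03466·6) = 36.551 mg/L
C(42) = 109.631 + 74.880 + 130.583 + 228.922 + 36.551 = 580.568 mg/L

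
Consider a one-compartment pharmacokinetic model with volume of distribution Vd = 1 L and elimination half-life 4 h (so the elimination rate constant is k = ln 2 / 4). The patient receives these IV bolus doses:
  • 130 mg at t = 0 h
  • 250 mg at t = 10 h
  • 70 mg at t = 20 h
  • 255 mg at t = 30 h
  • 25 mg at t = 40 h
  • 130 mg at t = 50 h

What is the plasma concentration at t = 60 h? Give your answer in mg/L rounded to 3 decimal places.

k = ln 2 / 4 = 0.17329 per h
Dose 1 (130 mg at t=0 h): 130·exp(−0.17329·60) = 0.004 mg/L
Dose 2 (250 mg at t=10 h): 250·exp(−0.17329·50) = 0.043 mg/L
Dose 3 (70 mg at t=20 h): 70·exp(−0.17329·40) = 0.068 mg/L
Dose 4 (255 mg at t=30 h): 255·exp(−0.17329·30) = 1.409 mg/L
Dose 5 (25 mg at t=40 h): 25·exp(−0.17329·20) = 0.781 mg/L
Dose 6 (130 mg at t=50 h): 130·exp(−0.17329·10) = 22.981 mg/L
C(60) = 0.004 + 0.043 + 0.068 + 1.409 + 0.781 + 22.981 = 25.286 mg/L

25.286 mg/L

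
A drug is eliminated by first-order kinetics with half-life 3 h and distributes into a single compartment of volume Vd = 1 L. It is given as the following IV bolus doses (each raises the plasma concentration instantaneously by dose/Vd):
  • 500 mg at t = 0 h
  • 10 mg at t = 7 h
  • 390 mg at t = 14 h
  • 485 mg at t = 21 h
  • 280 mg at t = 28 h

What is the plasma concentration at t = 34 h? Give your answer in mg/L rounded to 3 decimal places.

98.111 mg/L

k = ln 2 / 3 = 0.23105 per h
Dose 1 (500 mg at t=0 h): 500·exp(−0.23105·34) = 0.194 mg/L
Dose 2 (10 mg at t=7 h): 10·exp(−0.23105·27) = 0.020 mg/L
Dose 3 (390 mg at t=14 h): 390·exp(−0.23105·20) = 3.839 mg/L
Dose 4 (485 mg at t=21 h): 485·exp(−0.23105·13) = 24.059 mg/L
Dose 5 (280 mg at t=28 h): 280·exp(−0.23105·6) = 70.000 mg/L
C(34) = 0.194 + 0.020 + 3.839 + 24.059 + 70.000 = 98.111 mg/L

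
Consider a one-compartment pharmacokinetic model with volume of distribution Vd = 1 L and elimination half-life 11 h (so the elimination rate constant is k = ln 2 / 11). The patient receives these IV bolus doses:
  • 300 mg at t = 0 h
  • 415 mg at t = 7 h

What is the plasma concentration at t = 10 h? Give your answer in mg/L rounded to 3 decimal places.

503.274 mg/L

k = ln 2 / 11 = 0.06301 per h
Dose 1 (300 mg at t=0 h): 300·exp(−0.06301·10) = 159.756 mg/L
Dose 2 (415 mg at t=7 h): 415·exp(−0.06301·3) = 343.518 mg/L
C(10) = 159.756 + 343.518 = 503.274 mg/L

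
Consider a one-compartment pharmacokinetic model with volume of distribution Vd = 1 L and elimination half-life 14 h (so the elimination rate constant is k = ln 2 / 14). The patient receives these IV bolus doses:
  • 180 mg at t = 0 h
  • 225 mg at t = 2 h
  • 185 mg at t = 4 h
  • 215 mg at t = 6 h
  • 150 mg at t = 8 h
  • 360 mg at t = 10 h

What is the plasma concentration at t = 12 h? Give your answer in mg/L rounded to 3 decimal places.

k = ln 2 / 14 = 0.04951 per h
Dose 1 (180 mg at t=0 h): 180·exp(−0.04951·12) = 99.368 mg/L
Dose 2 (225 mg at t=2 h): 225·exp(−0.04951·10) = 137.139 mg/L
Dose 3 (185 mg at t=4 h): 185·exp(−0.04951·8) = 124.496 mg/L
Dose 4 (215 mg at t=6 h): 215·exp(−0.04951·6) = 159.744 mg/L
Dose 5 (150 mg at t=8 h): 150·exp(−0.04951·4) = 123.050 mg/L
Dose 6 (360 mg at t=10 h): 360·exp(−0.04951·2) = 326.061 mg/L
C(12) = 99.368 + 137.139 + 124.496 + 159.744 + 123.050 + 326.061 = 969.858 mg/L

969.858 mg/L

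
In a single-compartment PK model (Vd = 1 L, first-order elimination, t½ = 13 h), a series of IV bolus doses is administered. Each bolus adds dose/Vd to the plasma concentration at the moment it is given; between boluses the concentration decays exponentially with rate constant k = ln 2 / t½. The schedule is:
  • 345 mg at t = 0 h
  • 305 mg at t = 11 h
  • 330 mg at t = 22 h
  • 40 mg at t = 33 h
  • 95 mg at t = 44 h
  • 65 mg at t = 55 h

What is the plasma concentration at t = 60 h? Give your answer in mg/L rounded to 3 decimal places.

179.701 mg/L

k = ln 2 / 13 = 0.05332 per h
Dose 1 (345 mg at t=0 h): 345·exp(−0.05332·60) = 14.075 mg/L
Dose 2 (305 mg at t=11 h): 305·exp(−0.05332·49) = 22.369 mg/L
Dose 3 (330 mg at t=22 h): 330·exp(−0.05332·38) = 43.509 mg/L
Dose 4 (40 mg at t=33 h): 40·exp(−0.05332·27) = 9.481 mg/L
Dose 5 (95 mg at t=44 h): 95·exp(−0.05332·16) = 40.479 mg/L
Dose 6 (65 mg at t=55 h): 65·exp(−0.05332·5) = 49.789 mg/L
C(60) = 14.075 + 22.369 + 43.509 + 9.481 + 40.479 + 49.789 = 179.701 mg/L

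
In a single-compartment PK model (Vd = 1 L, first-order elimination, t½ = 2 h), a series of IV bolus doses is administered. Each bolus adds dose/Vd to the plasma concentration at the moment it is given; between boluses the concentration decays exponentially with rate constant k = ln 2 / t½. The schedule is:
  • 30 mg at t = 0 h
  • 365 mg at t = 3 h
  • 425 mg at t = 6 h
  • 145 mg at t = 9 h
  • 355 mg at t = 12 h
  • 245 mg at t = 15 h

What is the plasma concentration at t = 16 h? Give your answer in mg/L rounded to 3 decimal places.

k = ln 2 / 2 = 0.34657 per h
Dose 1 (30 mg at t=0 h): 30·exp(−0.34657·16) = 0.117 mg/L
Dose 2 (365 mg at t=3 h): 365·exp(−0.34657·13) = 4.033 mg/L
Dose 3 (425 mg at t=6 h): 425·exp(−0.34657·10) = 13.281 mg/L
Dose 4 (145 mg at t=9 h): 145·exp(−0.34657·7) = 12.816 mg/L
Dose 5 (355 mg at t=12 h): 355·exp(−0.34657·4) = 88.750 mg/L
Dose 6 (245 mg at t=15 h): 245·exp(−0.34657·1) = 173.241 mg/L
C(16) = 0.117 + 4.033 + 13.281 + 12.816 + 88.750 + 173.241 = 292.239 mg/L

292.239 mg/L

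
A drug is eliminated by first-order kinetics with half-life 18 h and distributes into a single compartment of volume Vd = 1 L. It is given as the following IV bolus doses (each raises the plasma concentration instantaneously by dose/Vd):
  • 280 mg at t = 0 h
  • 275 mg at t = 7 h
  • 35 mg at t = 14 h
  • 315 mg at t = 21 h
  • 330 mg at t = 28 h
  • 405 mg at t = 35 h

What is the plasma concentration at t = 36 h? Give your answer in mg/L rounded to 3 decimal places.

k = ln 2 / 18 = 0.03851 per h
Dose 1 (280 mg at t=0 h): 280·exp(−0.03851·36) = 70.000 mg/L
Dose 2 (275 mg at t=7 h): 275·exp(−0.03851·29) = 90.020 mg/L
Dose 3 (35 mg at t=14 h): 35·exp(−0.03851·22) = 15.002 mg/L
Dose 4 (315 mg at t=21 h): 315·exp(−0.03851·15) = 176.788 mg/L
Dose 5 (330 mg at t=28 h): 330·exp(−0.03851·8) = 242.506 mg/L
Dose 6 (405 mg at t=35 h): 405·exp(−0.03851·1) = 389.701 mg/L
C(36) = 70.000 + 90.020 + 15.002 + 176.788 + 242.506 + 389.701 = 984.017 mg/L

984.017 mg/L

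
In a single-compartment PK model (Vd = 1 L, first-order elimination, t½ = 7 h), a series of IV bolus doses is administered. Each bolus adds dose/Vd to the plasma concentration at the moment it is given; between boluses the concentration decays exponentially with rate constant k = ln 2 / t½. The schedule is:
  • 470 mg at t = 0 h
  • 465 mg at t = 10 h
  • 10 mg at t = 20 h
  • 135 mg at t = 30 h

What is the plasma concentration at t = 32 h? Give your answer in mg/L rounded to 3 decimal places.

186.206 mg/L

k = ln 2 / 7 = 0.09902 per h
Dose 1 (470 mg at t=0 h): 470·exp(−0.09902·32) = 19.768 mg/L
Dose 2 (465 mg at t=10 h): 465·exp(−0.09902·22) = 52.645 mg/L
Dose 3 (10 mg at t=20 h): 10·exp(−0.09902·12) = 3.048 mg/L
Dose 4 (135 mg at t=30 h): 135·exp(−0.09902·2) = 110.745 mg/L
C(32) = 19.768 + 52.645 + 3.048 + 110.745 = 186.206 mg/L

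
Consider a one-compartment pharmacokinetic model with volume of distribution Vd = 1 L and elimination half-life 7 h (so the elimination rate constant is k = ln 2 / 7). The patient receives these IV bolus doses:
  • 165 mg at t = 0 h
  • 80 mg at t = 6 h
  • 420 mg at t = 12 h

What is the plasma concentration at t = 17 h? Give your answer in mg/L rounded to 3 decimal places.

313.560 mg/L

k = ln 2 / 7 = 0.09902 per h
Dose 1 (165 mg at t=0 h): 165·exp(−0.09902·17) = 30.649 mg/L
Dose 2 (80 mg at t=6 h): 80·exp(−0.09902·11) = 26.918 mg/L
Dose 3 (420 mg at t=12 h): 420·exp(−0.09902·5) = 255.993 mg/L
C(17) = 30.649 + 26.918 + 255.993 = 313.560 mg/L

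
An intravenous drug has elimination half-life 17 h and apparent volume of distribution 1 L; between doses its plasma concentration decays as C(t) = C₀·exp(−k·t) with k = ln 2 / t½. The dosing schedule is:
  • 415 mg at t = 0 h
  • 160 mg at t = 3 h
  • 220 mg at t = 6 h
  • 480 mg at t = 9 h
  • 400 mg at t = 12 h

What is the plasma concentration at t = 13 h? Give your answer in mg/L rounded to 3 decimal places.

1307.842 mg/L

k = ln 2 / 17 = 0.04077 per h
Dose 1 (415 mg at t=0 h): 415·exp(−0.04077·13) = 244.258 mg/L
Dose 2 (160 mg at t=3 h): 160·exp(−0.04077·10) = 106.425 mg/L
Dose 3 (220 mg at t=6 h): 220·exp(−0.04077·7) = 165.375 mg/L
Dose 4 (480 mg at t=9 h): 480·exp(−0.04077·4) = 407.766 mg/L
Dose 5 (400 mg at t=12 h): 400·exp(−0.04077·1) = 384.019 mg/L
C(13) = 244.258 + 106.425 + 165.375 + 407.766 + 384.019 = 1307.842 mg/L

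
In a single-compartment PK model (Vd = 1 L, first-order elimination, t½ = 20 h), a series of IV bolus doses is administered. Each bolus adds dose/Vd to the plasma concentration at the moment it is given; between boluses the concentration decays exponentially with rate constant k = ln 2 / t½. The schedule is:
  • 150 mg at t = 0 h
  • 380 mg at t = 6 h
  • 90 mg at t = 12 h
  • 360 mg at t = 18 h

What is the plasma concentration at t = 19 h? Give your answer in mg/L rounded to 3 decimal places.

k = ln 2 / 20 = 0.03466 per h
Dose 1 (150 mg at t=0 h): 150·exp(−0.03466·19) = 77.645 mg/L
Dose 2 (380 mg at t=6 h): 380·exp(−0.03466·13) = 242.167 mg/L
Dose 3 (90 mg at t=12 h): 90·exp(−0.03466·7) = 70.613 mg/L
Dose 4 (360 mg at t=18 h): 360·exp(−0.03466·1) = 347.737 mg/L
C(19) = 77.645 + 242.167 + 70.613 + 347.737 = 738.161 mg/L

738.161 mg/L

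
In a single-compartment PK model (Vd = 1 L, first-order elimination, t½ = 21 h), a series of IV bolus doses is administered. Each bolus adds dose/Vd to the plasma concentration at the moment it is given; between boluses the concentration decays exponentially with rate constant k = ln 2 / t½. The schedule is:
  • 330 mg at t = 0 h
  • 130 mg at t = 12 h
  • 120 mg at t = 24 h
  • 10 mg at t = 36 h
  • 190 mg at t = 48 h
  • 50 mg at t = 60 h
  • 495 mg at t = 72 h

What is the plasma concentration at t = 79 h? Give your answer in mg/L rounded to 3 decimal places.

k = ln 2 / 21 = 0.03301 per h
Dose 1 (330 mg at t=0 h): 330·exp(−0.03301·79) = 24.326 mg/L
Dose 2 (130 mg at t=12 h): 130·exp(−0.03301·67) = 14.240 mg/L
Dose 3 (120 mg at t=24 h): 120·exp(−0.03301·55) = 19.533 mg/L
Dose 4 (10 mg at t=36 h): 10·exp(−0.03301·43) = 2.419 mg/L
Dose 5 (190 mg at t=48 h): 190·exp(−0.03301·31) = 68.293 mg/L
Dose 6 (50 mg at t=60 h): 50·exp(−0.03301·19) = 26.706 mg/L
Dose 7 (495 mg at t=72 h): 495·exp(−0.03301·7) = 392.882 mg/L
C(79) = 24.326 + 14.240 + 19.533 + 2.419 + 68.293 + 26.706 + 392.882 = 548.399 mg/L

548.399 mg/L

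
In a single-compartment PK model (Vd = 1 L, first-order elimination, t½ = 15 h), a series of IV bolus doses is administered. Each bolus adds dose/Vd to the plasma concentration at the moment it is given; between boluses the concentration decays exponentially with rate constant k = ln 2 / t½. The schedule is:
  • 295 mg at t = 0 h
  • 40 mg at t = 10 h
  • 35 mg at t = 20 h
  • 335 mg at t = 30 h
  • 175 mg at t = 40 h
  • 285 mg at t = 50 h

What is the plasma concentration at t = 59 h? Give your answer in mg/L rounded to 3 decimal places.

377.713 mg/L

k = ln 2 / 15 = 0.04621 per h
Dose 1 (295 mg at t=0 h): 295·exp(−0.04621·59) = 19.309 mg/L
Dose 2 (40 mg at t=10 h): 40·exp(−0.04621·49) = 4.156 mg/L
Dose 3 (35 mg at t=20 h): 35·exp(−0.04621·39) = 5.773 mg/L
Dose 4 (335 mg at t=30 h): 335·exp(−0.04621·29) = 87.711 mg/L
Dose 5 (175 mg at t=40 h): 175·exp(−0.04621·19) = 72.733 mg/L
Dose 6 (285 mg at t=50 h): 285·exp(−0.04621·9) = 188.030 mg/L
C(59) = 19.309 + 4.156 + 5.773 + 87.711 + 72.733 + 188.030 = 377.713 mg/L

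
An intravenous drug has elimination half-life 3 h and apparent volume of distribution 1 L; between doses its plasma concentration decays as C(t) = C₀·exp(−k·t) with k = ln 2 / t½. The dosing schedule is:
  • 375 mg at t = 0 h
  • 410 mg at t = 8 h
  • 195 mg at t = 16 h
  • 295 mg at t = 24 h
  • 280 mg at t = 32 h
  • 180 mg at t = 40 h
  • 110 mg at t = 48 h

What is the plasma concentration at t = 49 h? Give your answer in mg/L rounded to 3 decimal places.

k = ln 2 / 3 = 0.23105 per h
Dose 1 (375 mg at t=0 h): 375·exp(−0.23105·49) = 0.005 mg/L
Dose 2 (410 mg at t=8 h): 410·exp(−0.23105·41) = 0.032 mg/L
Dose 3 (195 mg at t=16 h): 195·exp(−0.23105·33) = 0.095 mg/L
Dose 4 (295 mg at t=24 h): 295·exp(−0.23105·25) = 0.915 mg/L
Dose 5 (280 mg at t=32 h): 280·exp(−0.23105·17) = 5.512 mg/L
Dose 6 (180 mg at t=40 h): 180·exp(−0.23105·9) = 22.500 mg/L
Dose 7 (110 mg at t=48 h): 110·exp(−0.23105·1) = 87.307 mg/L
C(49) = 0.005 + 0.032 + 0.095 + 0.915 + 5.512 + 22.500 + 87.307 = 116.365 mg/L

116.365 mg/L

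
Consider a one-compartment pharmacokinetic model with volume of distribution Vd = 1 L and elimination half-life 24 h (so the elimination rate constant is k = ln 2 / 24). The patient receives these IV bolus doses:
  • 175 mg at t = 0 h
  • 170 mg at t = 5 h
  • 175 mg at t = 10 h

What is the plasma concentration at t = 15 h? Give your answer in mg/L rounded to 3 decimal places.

k = ln 2 / 24 = 0.02888 per h
Dose 1 (175 mg at t=0 h): 175·exp(−0.02888·15) = 113.473 mg/L
Dose 2 (170 mg at t=5 h): 170·exp(−0.02888·10) = 127.356 mg/L
Dose 3 (175 mg at t=10 h): 175·exp(−0.02888·5) = 151.469 mg/L
C(15) = 113.473 + 127.356 + 151.469 = 392.298 mg/L

392.298 mg/L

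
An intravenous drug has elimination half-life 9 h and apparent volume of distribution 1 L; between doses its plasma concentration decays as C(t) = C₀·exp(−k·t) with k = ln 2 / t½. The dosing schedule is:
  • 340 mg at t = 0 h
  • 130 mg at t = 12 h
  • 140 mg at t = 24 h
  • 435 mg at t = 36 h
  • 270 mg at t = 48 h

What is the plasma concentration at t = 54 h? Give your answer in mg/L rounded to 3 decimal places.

k = ln 2 / 9 = 0.07702 per h
Dose 1 (340 mg at t=0 h): 340·exp(−0.07702·54) = 5.313 mg/L
Dose 2 (130 mg at t=12 h): 130·exp(−0.07702·42) = 5.118 mg/L
Dose 3 (140 mg at t=24 h): 140·exp(−0.07702·30) = 13.890 mg/L
Dose 4 (435 mg at t=36 h): 435·exp(−0.07702·18) = 108.750 mg/L
Dose 5 (270 mg at t=48 h): 270·exp(−0.07702·6) = 170.089 mg/L
C(54) = 5.313 + 5.118 + 13.890 + 108.750 + 170.089 = 303.160 mg/L

303.160 mg/L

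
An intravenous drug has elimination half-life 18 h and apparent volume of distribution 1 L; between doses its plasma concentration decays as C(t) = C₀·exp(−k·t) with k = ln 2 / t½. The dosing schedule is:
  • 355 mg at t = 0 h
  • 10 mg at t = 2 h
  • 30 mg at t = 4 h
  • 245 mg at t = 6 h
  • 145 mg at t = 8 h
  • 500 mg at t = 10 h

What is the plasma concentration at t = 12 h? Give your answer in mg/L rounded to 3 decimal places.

1034.180 mg/L

k = ln 2 / 18 = 0.03851 per h
Dose 1 (355 mg at t=0 h): 355·exp(−0.03851·12) = 223.636 mg/L
Dose 2 (10 mg at t=2 h): 10·exp(−0.03851·10) = 6.804 mg/L
Dose 3 (30 mg at t=4 h): 30·exp(−0.03851·8) = 22.046 mg/L
Dose 4 (245 mg at t=6 h): 245·exp(−0.03851·6) = 194.457 mg/L
Dose 5 (145 mg at t=8 h): 145·exp(−0.03851·4) = 124.300 mg/L
Dose 6 (500 mg at t=10 h): 500·exp(−0.03851·2) = 462.937 mg/L
C(12) = 223.636 + 6.804 + 22.046 + 194.457 + 124.300 + 462.937 = 1034.180 mg/L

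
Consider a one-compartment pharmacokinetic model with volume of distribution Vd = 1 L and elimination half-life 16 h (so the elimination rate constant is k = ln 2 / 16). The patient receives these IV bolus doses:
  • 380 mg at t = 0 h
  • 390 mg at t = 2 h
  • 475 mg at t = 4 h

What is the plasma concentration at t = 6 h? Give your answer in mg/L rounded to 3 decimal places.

k = ln 2 / 16 = 0.04332 per h
Dose 1 (380 mg at t=0 h): 380·exp(−0.04332·6) = 293.020 mg/L
Dose 2 (390 mg at t=2 h): 390·exp(−0.04332·4) = 327.950 mg/L
Dose 3 (475 mg at t=4 h): 475·exp(−0.04332·2) = 435.577 mg/L
C(6) = 293.020 + 327.950 + 435.577 = 1056.547 mg/L

1056.547 mg/L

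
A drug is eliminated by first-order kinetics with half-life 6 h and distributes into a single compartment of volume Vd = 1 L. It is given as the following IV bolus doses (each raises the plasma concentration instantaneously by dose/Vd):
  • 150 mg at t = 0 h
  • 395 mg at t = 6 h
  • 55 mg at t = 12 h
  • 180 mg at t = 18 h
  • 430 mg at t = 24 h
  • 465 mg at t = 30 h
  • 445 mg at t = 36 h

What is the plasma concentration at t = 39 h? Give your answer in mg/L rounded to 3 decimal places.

583.805 mg/L

k = ln 2 / 6 = 0.11552 per h
Dose 1 (150 mg at t=0 h): 150·exp(−0.11552·39) = 1.657 mg/L
Dose 2 (395 mg at t=6 h): 395·exp(−0.11552·33) = 8.728 mg/L
Dose 3 (55 mg at t=12 h): 55·exp(−0.11552·27) = 2.431 mg/L
Dose 4 (180 mg at t=18 h): 180·exp(−0.11552·21) = 15.910 mg/L
Dose 5 (430 mg at t=24 h): 430·exp(−0.11552·15) = 76.014 mg/L
Dose 6 (465 mg at t=30 h): 465·exp(−0.11552·9) = 164.402 mg/L
Dose 7 (445 mg at t=36 h): 445·exp(−0.11552·3) = 314.663 mg/L
C(39) = 1.657 + 8.728 + 2.431 + 15.910 + 76.014 + 164.402 + 314.663 = 583.805 mg/L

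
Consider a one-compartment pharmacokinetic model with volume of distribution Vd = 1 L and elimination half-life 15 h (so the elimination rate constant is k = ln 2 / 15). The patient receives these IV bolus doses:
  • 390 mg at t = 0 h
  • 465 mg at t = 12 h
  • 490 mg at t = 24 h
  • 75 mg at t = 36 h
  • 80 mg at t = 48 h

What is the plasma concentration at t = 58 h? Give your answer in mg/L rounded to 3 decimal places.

261.595 mg/L

k = ln 2 / 15 = 0.04621 per h
Dose 1 (390 mg at t=0 h): 390·exp(−0.04621·58) = 26.735 mg/L
Dose 2 (465 mg at t=12 h): 465·exp(−0.04621·46) = 55.500 mg/L
Dose 3 (490 mg at t=24 h): 490·exp(−0.04621·34) = 101.827 mg/L
Dose 4 (75 mg at t=36 h): 75·exp(−0.04621·22) = 27.136 mg/L
Dose 5 (80 mg at t=48 h): 80·exp(−0.04621·10) = 50.397 mg/L
C(58) = 26.735 + 55.500 + 101.827 + 27.136 + 50.397 = 261.595 mg/L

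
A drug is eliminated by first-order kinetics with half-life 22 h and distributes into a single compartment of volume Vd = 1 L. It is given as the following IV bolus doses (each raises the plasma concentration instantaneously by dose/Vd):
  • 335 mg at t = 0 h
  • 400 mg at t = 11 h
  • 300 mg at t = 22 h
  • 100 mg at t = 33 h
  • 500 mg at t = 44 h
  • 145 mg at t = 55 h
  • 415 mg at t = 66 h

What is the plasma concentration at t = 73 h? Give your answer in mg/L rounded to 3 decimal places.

794.437 mg/L

k = ln 2 / 22 = 0.03151 per h
Dose 1 (335 mg at t=0 h): 335·exp(−0.03151·73) = 33.587 mg/L
Dose 2 (400 mg at t=11 h): 400·exp(−0.03151·62) = 56.716 mg/L
Dose 3 (300 mg at t=22 h): 300·exp(−0.03151·51) = 60.156 mg/L
Dose 4 (100 mg at t=33 h): 100·exp(−0.03151·40) = 28.358 mg/L
Dose 5 (500 mg at t=44 h): 500·exp(−0.03151·29) = 200.520 mg/L
Dose 6 (145 mg at t=55 h): 145·exp(−0.03151·18) = 82.238 mg/L
Dose 7 (415 mg at t=66 h): 415·exp(−0.03151·7) = 332.863 mg/L
C(73) = 33.587 + 56.716 + 60.156 + 28.358 + 200.520 + 82.238 + 332.863 = 794.437 mg/L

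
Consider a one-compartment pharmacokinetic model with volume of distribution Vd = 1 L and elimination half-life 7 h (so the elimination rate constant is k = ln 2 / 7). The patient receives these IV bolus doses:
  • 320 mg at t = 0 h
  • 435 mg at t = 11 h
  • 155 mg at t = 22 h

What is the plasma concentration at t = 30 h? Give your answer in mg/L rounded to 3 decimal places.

k = ln 2 / 7 = 0.09902 per h
Dose 1 (320 mg at t=0 h): 320·exp(−0.09902·30) = 16.407 mg/L
Dose 2 (435 mg at t=11 h): 435·exp(−0.09902·19) = 66.284 mg/L
Dose 3 (155 mg at t=22 h): 155·exp(−0.09902·8) = 70.194 mg/L
C(30) = 16.407 + 66.284 + 70.194 = 152.884 mg/L

152.884 mg/L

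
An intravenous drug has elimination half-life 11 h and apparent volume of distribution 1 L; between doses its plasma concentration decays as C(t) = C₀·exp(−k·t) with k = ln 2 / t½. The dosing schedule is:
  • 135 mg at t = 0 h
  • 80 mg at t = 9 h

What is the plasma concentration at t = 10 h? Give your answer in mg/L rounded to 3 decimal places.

k = ln 2 / 11 = 0.06301 per h
Dose 1 (135 mg at t=0 h): 135·exp(−0.06301·10) = 71.890 mg/L
Dose 2 (80 mg at t=9 h): 80·exp(−0.06301·1) = 75.114 mg/L
C(10) = 71.890 + 75.114 = 147.005 mg/L

147.005 mg/L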